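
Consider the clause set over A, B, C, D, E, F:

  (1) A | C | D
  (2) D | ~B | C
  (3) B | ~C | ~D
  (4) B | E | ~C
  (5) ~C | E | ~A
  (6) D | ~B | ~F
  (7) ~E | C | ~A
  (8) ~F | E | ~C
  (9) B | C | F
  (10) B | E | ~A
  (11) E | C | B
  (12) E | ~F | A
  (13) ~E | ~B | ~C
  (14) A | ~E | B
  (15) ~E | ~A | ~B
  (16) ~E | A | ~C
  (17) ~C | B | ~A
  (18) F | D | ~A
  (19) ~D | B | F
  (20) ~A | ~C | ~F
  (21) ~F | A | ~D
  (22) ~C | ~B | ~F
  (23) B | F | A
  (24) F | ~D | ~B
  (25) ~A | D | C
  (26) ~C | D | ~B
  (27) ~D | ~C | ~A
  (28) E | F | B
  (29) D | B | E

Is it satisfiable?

Try A = 1.
Try C = 0.
From the singleton clause (~E), E = 0.
From the singleton clause (B), B = 1.
From the singleton clause (D), D = 1.
From the singleton clause (F), F = 1.
Every clause now holds.
A satisfying assignment: A ↦ 1; B ↦ 1; C ↦ 0; D ↦ 1; E ↦ 0; F ↦ 1.

Yes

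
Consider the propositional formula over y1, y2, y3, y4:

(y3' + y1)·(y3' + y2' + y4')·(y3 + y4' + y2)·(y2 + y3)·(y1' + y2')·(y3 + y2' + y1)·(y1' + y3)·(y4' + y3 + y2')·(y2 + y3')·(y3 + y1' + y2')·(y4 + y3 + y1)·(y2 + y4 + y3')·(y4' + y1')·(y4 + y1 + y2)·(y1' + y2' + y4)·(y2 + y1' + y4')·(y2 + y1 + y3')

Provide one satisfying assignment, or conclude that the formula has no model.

UNSATISFIABLE

Try y3 = 0.
(y2) alone gives y2 = 1.
(y1') alone gives y1 = 0.
But (y1) is also a unit clause — contradiction.
Undo y3 and try y3 = 1.
(y1) alone gives y1 = 1.
(y2') alone gives y2 = 0.
But (y2) is also a unit clause — contradiction.
Either choice for y3 ends in contradiction.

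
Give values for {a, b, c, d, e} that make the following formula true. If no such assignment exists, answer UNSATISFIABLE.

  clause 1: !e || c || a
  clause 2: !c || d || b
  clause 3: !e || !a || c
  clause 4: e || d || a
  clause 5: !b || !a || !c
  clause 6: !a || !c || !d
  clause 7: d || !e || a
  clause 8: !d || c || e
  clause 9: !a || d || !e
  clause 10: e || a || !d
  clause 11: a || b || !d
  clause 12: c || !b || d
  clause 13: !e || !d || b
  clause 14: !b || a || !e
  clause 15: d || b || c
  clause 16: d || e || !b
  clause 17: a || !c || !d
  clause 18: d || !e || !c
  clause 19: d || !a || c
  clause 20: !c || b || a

Try e = false.
Try d = true.
(c) alone gives c = true.
(!a) alone gives a = false.
That conflicts with the unit clause (a).
Undo d and try d = false.
(a) alone gives a = true.
(!b) alone gives b = false.
(!c) alone gives c = false.
That conflicts with the unit clause (c).
Neither d = true nor d = false works.
Undo e and try e = true.
Try c = true.
(d) alone gives d = true.
(!a) alone gives a = false.
That conflicts with the unit clause (a).
Undo c and try c = false.
(a) alone gives a = true.
That conflicts with the unit clause (!a).
Neither c = true nor c = false works.
Neither e = true nor e = false works.

UNSATISFIABLE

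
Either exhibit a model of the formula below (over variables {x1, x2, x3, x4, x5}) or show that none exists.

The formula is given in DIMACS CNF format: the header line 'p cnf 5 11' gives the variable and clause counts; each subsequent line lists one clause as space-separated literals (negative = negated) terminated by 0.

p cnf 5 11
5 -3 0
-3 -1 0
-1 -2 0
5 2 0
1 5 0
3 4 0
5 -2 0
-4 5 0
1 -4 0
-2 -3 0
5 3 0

x1=True; x2=False; x3=False; x4=True; x5=True

Case x5 = True:
Case x3 = False:
Unit clause (x4) forces x4 = True.
Unit clause (x1) forces x1 = True.
Unit clause (¬x2) forces x2 = False.
Every clause now holds.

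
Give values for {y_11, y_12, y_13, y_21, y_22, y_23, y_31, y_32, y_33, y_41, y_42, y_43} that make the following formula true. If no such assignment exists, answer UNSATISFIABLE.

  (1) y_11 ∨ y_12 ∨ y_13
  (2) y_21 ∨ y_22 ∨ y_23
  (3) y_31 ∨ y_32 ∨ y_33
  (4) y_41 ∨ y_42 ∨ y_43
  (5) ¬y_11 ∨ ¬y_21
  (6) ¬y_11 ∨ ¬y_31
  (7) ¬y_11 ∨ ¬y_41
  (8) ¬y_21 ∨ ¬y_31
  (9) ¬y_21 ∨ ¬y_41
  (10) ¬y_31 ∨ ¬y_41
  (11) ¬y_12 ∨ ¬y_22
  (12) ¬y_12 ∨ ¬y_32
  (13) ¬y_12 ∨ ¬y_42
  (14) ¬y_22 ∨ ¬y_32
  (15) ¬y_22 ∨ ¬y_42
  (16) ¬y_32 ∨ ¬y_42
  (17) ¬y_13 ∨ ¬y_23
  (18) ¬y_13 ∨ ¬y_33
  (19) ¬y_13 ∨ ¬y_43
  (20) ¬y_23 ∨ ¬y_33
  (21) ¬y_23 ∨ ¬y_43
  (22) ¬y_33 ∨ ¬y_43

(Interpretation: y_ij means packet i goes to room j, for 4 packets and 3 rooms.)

Case y_11 = False:
Case y_12 = True:
From the singleton clause (¬y_22), y_22 = False.
From the singleton clause (¬y_32), y_32 = False.
From the singleton clause (¬y_42), y_42 = False.
Case y_21 = True:
From the singleton clause (¬y_31), y_31 = False.
From the singleton clause (y_33), y_33 = True.
From the singleton clause (¬y_41), y_41 = False.
From the singleton clause (y_43), y_43 = True.
But (¬y_43) is also a unit clause — contradiction.
Undo y_21 and try y_21 = False.
From the singleton clause (y_23), y_23 = True.
From the singleton clause (¬y_13), y_13 = False.
From the singleton clause (¬y_33), y_33 = False.
From the singleton clause (y_31), y_31 = True.
From the singleton clause (¬y_41), y_41 = False.
From the singleton clause (y_43), y_43 = True.
But (¬y_43) is also a unit clause — contradiction.
Neither y_21 = True nor y_21 = False works.
Undo y_12 and try y_12 = False.
From the singleton clause (y_13), y_13 = True.
From the singleton clause (¬y_23), y_23 = False.
From the singleton clause (¬y_33), y_33 = False.
From the singleton clause (¬y_43), y_43 = False.
Case y_21 = True:
From the singleton clause (¬y_31), y_31 = False.
From the singleton clause (y_32), y_32 = True.
From the singleton clause (¬y_41), y_41 = False.
From the singleton clause (y_42), y_42 = True.
But (¬y_42) is also a unit clause — contradiction.
Undo y_21 and try y_21 = False.
From the singleton clause (y_22), y_22 = True.
From the singleton clause (¬y_32), y_32 = False.
From the singleton clause (y_31), y_31 = True.
From the singleton clause (¬y_41), y_41 = False.
From the singleton clause (y_42), y_42 = True.
But (¬y_42) is also a unit clause — contradiction.
Neither y_21 = True nor y_21 = False works.
Neither y_12 = True nor y_12 = False works.
Undo y_11 and try y_11 = True.
From the singleton clause (¬y_21), y_21 = False.
From the singleton clause (¬y_31), y_31 = False.
From the singleton clause (¬y_41), y_41 = False.
Case y_22 = True:
From the singleton clause (¬y_12), y_12 = False.
From the singleton clause (¬y_32), y_32 = False.
From the singleton clause (y_33), y_33 = True.
From the singleton clause (¬y_42), y_42 = False.
From the singleton clause (y_43), y_43 = True.
But (¬y_43) is also a unit clause — contradiction.
Undo y_22 and try y_22 = False.
From the singleton clause (y_23), y_23 = True.
From the singleton clause (¬y_13), y_13 = False.
From the singleton clause (¬y_33), y_33 = False.
From the singleton clause (y_32), y_32 = True.
From the singleton clause (¬y_12), y_12 = False.
From the singleton clause (¬y_42), y_42 = False.
From the singleton clause (y_43), y_43 = True.
But (¬y_43) is also a unit clause — contradiction.
Neither y_22 = True nor y_22 = False works.
Neither y_11 = True nor y_11 = False works.

UNSATISFIABLE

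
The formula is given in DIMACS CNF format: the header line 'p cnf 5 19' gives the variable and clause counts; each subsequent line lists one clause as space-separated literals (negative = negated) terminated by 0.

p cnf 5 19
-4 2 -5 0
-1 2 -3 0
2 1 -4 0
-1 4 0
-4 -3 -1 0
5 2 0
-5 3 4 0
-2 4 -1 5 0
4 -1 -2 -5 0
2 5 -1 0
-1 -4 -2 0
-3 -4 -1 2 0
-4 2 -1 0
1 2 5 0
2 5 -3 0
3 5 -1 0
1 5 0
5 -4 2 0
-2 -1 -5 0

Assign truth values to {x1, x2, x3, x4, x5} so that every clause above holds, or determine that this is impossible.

x1=False, x2=False, x3=True, x4=False, x5=True

Case x1 = False:
The clause (x5) is unit, so x5 = True.
Case x4 = False:
The clause (x3) is unit, so x3 = True.
Every clause is now satisfied; x2 is unconstrained.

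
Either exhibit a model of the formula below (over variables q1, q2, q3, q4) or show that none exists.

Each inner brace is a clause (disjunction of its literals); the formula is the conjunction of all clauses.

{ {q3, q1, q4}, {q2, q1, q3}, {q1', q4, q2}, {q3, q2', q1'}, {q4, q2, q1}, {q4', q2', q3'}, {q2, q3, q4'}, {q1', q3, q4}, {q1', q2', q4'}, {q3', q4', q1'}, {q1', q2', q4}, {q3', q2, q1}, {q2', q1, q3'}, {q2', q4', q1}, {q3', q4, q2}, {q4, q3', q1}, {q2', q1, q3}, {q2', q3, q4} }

Branch on q3: set q3 = 1.
Branch on q4: set q4 = 0.
From the singleton clause (q2), q2 = 1.
From the singleton clause (q1'), q1 = 0.
That conflicts with the unit clause (q1).
Undo q4 and try q4 = 1.
From the singleton clause (q2'), q2 = 0.
From the singleton clause (q1'), q1 = 0.
That conflicts with the unit clause (q1).
Either choice for q4 ends in contradiction.
Undo q3 and try q3 = 0.
Branch on q1: set q1 = 1.
From the singleton clause (q2'), q2 = 0.
From the singleton clause (q4), q4 = 1.
That conflicts with the unit clause (q4').
Undo q1 and try q1 = 0.
From the singleton clause (q4), q4 = 1.
From the singleton clause (q2), q2 = 1.
That conflicts with the unit clause (q2').
Either choice for q1 ends in contradiction.
Either choice for q3 ends in contradiction.

UNSATISFIABLE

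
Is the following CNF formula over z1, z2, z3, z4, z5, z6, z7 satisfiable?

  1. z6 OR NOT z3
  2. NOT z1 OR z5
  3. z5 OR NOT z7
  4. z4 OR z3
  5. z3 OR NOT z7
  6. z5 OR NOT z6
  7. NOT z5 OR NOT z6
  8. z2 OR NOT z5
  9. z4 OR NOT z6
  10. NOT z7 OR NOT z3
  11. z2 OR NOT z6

Try z6 = false.
The clause (NOT z3) is unit, so z3 = false.
The clause (z4) is unit, so z4 = true.
The clause (NOT z7) is unit, so z7 = false.
Try z1 = false.
Try z2 = true.
Every clause is now satisfied; z5 is unconstrained.
A satisfying assignment: z1: false,  z2: true,  z3: false,  z4: true,  z5: false,  z6: false,  z7: false.

Satisfiable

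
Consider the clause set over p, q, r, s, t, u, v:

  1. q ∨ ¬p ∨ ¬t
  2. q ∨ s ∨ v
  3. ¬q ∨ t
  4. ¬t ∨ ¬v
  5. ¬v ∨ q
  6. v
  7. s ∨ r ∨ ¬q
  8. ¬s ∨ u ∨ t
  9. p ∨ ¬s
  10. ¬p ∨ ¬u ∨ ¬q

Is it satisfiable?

No

Unit clause (v) forces v = True.
Unit clause (¬t) forces t = False.
Unit clause (¬q) forces q = False.
But (q) is also a unit clause — contradiction.
No assignment satisfies every clause.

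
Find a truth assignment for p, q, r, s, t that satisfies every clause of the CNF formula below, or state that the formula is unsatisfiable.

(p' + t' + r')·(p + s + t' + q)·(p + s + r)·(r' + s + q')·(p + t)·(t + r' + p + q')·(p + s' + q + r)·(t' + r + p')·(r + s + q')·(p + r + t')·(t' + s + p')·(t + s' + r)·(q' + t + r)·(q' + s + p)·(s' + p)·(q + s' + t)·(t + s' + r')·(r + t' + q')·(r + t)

p ↦ 1,  q ↦ 0,  r ↦ 1,  s ↦ 0,  t ↦ 0

Suppose p = 1.
Suppose t = 0.
(r) alone gives r = 1.
(s') alone gives s = 0.
(q') alone gives q = 0.
Every clause now holds.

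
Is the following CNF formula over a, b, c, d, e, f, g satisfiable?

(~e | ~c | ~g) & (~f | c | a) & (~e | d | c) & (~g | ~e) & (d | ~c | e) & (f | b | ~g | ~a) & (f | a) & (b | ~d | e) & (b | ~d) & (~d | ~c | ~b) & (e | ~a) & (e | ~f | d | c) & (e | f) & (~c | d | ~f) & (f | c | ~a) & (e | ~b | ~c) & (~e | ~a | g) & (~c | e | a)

Branch on g: set g = 0.
Branch on f: set f = 1.
Branch on c: set c = 1.
Unit clause (d) forces d = 1.
Unit clause (b) forces b = 1.
Now (~b) is unsatisfied and unit — conflict.
Undo c and try c = 0.
Unit clause (a) forces a = 1.
Unit clause (e) forces e = 1.
Now (~e) is unsatisfied and unit — conflict.
Both values of c lead to a conflict.
Undo f and try f = 0.
Unit clause (a) forces a = 1.
Unit clause (e) forces e = 1.
Now (~e) is unsatisfied and unit — conflict.
Both values of f lead to a conflict.
Undo g and try g = 1.
Unit clause (~e) forces e = 0.
Unit clause (~a) forces a = 0.
Unit clause (f) forces f = 1.
Unit clause (c) forces c = 1.
Now (~c) is unsatisfied and unit — conflict.
Both values of g lead to a conflict.
No assignment satisfies every clause.

No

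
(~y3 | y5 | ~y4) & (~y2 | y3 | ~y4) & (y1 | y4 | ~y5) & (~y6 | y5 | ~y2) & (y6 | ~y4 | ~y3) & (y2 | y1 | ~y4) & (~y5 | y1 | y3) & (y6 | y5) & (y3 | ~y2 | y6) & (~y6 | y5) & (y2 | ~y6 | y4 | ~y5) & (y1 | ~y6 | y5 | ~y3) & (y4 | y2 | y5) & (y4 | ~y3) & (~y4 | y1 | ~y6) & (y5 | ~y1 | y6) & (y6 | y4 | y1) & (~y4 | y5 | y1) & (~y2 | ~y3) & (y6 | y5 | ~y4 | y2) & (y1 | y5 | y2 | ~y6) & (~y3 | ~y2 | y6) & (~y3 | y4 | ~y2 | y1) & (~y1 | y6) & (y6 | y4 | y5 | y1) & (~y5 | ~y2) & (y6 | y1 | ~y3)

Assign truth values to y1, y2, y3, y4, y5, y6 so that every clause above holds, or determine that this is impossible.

Branch on y6: set y6 = 1.
Unit clause (y5) forces y5 = 1.
Unit clause (~y2) forces y2 = 0.
Unit clause (y4) forces y4 = 1.
Unit clause (y1) forces y1 = 1.
No clause remains; y3 is free.

y1 ↦ 1,  y2 ↦ 0,  y3 ↦ 1,  y4 ↦ 1,  y5 ↦ 1,  y6 ↦ 1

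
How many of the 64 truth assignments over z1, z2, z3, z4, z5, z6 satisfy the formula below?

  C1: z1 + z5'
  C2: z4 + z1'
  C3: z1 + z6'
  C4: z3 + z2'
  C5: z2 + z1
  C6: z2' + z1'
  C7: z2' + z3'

8

There are 2^6 = 64 truth assignments over (z1, z2, z3, z4, z5, z6).
Split on z4. With z4 = 1, the clauses containing z4 are satisfied and z4' drops from the rest; 8 of the 2^5 = 32 assignments to the other variables satisfy what remains.
With z4 = 0, by the same count on the reduced clause set, 0 assignments work.
(One model: z1=T, z2=F, z3=F, z4=T, z5=F, z6=F.)
Total: 8 + 0 = 8.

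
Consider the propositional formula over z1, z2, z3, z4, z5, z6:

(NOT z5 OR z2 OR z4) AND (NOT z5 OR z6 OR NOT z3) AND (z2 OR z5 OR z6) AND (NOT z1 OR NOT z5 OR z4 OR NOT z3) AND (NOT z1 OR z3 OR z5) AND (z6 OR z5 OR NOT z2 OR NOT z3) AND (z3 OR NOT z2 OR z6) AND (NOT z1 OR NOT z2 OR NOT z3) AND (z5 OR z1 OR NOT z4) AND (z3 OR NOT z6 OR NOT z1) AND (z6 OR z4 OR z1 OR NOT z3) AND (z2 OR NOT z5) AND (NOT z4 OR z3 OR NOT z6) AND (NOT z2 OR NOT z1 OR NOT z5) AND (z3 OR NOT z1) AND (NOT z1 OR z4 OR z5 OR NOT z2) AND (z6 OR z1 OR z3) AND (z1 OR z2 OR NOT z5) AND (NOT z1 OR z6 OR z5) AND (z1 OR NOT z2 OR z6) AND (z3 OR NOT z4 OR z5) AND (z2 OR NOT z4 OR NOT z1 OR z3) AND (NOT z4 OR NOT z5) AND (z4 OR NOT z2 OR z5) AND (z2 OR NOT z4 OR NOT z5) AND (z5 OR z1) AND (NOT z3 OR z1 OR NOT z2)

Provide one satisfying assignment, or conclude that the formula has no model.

Branch on z2: set z2 = false.
The clause (NOT z5) is unit, so z5 = false.
The clause (z6) is unit, so z6 = true.
The clause (z1) is unit, so z1 = true.
The clause (z3) is unit, so z3 = true.
Every clause is now satisfied; z4 is unconstrained.

z1 ↦ true; z2 ↦ false; z3 ↦ true; z4 ↦ true; z5 ↦ false; z6 ↦ true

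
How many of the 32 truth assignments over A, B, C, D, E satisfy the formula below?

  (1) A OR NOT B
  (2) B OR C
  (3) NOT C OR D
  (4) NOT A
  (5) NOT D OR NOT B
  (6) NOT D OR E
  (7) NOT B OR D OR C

1

There are 2^5 = 32 truth assignments over (A, B, C, D, E).
Split on A. With A = true, the clauses containing A are satisfied and NOT A drops from the rest; 0 of the 2^4 = 16 assignments to the other variables satisfy what remains.
With A = false, by the same count on the reduced clause set, 1 assignment works.
(One model: A=F, B=F, C=T, D=T, E=T.)
Total: 0 + 1 = 1.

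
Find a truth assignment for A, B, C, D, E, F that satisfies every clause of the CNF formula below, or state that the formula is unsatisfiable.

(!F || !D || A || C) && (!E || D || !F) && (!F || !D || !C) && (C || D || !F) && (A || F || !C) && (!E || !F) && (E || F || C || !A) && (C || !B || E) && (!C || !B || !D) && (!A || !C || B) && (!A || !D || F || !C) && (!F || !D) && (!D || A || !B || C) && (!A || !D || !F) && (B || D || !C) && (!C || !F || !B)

A: false, B: false, C: false, D: true, E: false, F: false

Branch on E: set E = false.
Branch on C: set C = false.
The clause (!B) is unit, so B = false.
Branch on D: set D = true.
The clause (!F) is unit, so F = false.
The clause (!A) is unit, so A = false.
All clauses are satisfied.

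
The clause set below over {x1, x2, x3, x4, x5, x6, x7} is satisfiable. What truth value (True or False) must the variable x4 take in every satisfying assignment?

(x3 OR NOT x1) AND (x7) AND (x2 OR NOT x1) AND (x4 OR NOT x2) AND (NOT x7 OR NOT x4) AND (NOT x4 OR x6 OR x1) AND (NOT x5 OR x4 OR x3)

Suppose x4 = true.
(x7) alone gives x7 = true.
Now (NOT x7) is unsatisfied and unit — conflict.
So every satisfying assignment has x4 = False.

False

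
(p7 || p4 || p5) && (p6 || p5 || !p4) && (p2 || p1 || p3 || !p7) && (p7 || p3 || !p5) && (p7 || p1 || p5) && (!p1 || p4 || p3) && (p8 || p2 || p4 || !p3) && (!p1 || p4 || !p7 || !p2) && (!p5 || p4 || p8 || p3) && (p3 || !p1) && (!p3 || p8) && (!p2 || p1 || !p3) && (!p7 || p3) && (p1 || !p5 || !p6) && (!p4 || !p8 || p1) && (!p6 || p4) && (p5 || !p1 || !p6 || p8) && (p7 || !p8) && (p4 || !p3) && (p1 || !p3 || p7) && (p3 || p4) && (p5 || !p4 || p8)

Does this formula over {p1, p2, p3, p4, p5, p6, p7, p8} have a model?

Suppose p3 = true.
From the singleton clause (p8), p8 = true.
From the singleton clause (p7), p7 = true.
From the singleton clause (p4), p4 = true.
From the singleton clause (p1), p1 = true.
Suppose p6 = true.
All clauses hold; p2, p5 can take either value.
A satisfying assignment: p1=true; p2=true; p3=true; p4=true; p5=true; p6=true; p7=true; p8=true.

Satisfiable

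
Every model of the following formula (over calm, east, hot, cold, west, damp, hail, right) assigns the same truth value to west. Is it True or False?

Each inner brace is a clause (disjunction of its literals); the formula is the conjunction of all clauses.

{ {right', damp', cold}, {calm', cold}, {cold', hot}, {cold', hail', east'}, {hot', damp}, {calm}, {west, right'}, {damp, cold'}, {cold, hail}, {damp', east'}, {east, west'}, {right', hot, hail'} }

Suppose west = 1.
Unit clause (calm) forces calm = 1.
Unit clause (cold) forces cold = 1.
Unit clause (hot) forces hot = 1.
Unit clause (damp) forces damp = 1.
Unit clause (east') forces east = 0.
That conflicts with the unit clause (east).
So every satisfying assignment has west = False.

False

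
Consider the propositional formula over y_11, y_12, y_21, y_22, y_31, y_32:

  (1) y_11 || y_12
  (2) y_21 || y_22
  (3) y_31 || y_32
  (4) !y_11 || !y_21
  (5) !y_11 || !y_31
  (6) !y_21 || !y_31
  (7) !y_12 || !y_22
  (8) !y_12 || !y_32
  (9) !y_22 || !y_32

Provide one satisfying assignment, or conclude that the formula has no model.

UNSATISFIABLE

Case y_11 = true:
Unit clause (!y_21) forces y_21 = false.
Unit clause (y_22) forces y_22 = true.
Unit clause (!y_31) forces y_31 = false.
Unit clause (y_32) forces y_32 = true.
Now (!y_32) is unsatisfied and unit — conflict.
Backtrack on y_11: now try y_11 = false.
Unit clause (y_12) forces y_12 = true.
Unit clause (!y_22) forces y_22 = false.
Unit clause (y_21) forces y_21 = true.
Unit clause (!y_31) forces y_31 = false.
Unit clause (y_32) forces y_32 = true.
Now (!y_32) is unsatisfied and unit — conflict.
Both values of y_11 lead to a conflict.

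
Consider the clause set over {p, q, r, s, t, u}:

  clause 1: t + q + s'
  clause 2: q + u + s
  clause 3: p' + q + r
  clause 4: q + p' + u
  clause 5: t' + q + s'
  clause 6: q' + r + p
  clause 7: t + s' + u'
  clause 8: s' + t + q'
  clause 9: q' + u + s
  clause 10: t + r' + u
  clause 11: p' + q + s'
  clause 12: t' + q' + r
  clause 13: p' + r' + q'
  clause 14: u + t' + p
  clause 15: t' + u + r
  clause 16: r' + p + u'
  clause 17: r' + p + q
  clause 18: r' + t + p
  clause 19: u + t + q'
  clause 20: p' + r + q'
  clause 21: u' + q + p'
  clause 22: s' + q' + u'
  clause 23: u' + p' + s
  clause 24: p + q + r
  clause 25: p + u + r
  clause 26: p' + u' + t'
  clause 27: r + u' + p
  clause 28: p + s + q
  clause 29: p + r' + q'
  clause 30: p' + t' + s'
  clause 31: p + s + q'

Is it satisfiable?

Suppose t = 1.
Suppose q = 1.
The clause (r) is unit, so r = 1.
The clause (p') is unit, so p = 0.
But (p) is also a unit clause — contradiction.
That branch fails; take q = 0 instead.
The clause (s') is unit, so s = 0.
The clause (u) is unit, so u = 1.
The clause (p') is unit, so p = 0.
But (p) is also a unit clause — contradiction.
Neither q = 1 nor q = 0 works.
That branch fails; take t = 0 instead.
Suppose q = 1.
The clause (s') is unit, so s = 0.
The clause (u) is unit, so u = 1.
The clause (p') is unit, so p = 0.
But (p) is also a unit clause — contradiction.
That branch fails; take q = 0 instead.
The clause (s') is unit, so s = 0.
The clause (u) is unit, so u = 1.
The clause (p') is unit, so p = 0.
But (p) is also a unit clause — contradiction.
Neither q = 1 nor q = 0 works.
Neither t = 1 nor t = 0 works.
No assignment satisfies every clause.

No, unsatisfiable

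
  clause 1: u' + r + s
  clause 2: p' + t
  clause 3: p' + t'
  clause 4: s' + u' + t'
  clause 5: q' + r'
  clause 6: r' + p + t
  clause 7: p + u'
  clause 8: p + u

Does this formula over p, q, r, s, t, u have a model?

Unsatisfiable

Branch on p: set p = 0.
(u') alone gives u = 0.
Now (u) is unsatisfied and unit — conflict.
That branch fails; take p = 1 instead.
(t) alone gives t = 1.
Now (t') is unsatisfied and unit — conflict.
Neither p = 1 nor p = 0 works.
No assignment satisfies every clause.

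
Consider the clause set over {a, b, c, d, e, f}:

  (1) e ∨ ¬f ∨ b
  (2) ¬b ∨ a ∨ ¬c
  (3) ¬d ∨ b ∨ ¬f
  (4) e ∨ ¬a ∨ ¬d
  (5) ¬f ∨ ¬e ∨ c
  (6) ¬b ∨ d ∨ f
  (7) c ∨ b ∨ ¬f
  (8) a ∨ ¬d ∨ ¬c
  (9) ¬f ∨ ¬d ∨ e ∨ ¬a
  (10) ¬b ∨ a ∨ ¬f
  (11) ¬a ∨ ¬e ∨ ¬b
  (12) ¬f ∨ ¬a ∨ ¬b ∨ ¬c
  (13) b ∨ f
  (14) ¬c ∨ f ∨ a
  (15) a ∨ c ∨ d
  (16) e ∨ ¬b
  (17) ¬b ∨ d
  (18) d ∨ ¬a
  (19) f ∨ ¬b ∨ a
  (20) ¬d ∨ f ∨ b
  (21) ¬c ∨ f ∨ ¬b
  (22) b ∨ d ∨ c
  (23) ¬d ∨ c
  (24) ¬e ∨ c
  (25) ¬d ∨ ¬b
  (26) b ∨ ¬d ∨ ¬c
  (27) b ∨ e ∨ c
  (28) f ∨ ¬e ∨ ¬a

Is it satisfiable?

Branch on b: set b = False.
The clause (f) is unit, so f = True.
The clause (e) is unit, so e = True.
The clause (¬d) is unit, so d = False.
The clause (c) is unit, so c = True.
The clause (¬a) is unit, so a = False.
Every clause now holds.
A satisfying assignment: a ↦ False,  b ↦ False,  c ↦ True,  d ↦ False,  e ↦ True,  f ↦ True.

Yes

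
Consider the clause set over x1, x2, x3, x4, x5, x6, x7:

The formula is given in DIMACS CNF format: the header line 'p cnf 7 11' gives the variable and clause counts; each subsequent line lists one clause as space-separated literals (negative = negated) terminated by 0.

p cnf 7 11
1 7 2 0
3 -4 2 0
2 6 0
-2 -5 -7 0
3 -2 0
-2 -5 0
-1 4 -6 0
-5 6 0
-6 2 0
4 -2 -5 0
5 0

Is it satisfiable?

Unit clause (x5) forces x5 = True.
Unit clause (¬x2) forces x2 = False.
Unit clause (x6) forces x6 = True.
That conflicts with the unit clause (¬x6).
No assignment satisfies every clause.

No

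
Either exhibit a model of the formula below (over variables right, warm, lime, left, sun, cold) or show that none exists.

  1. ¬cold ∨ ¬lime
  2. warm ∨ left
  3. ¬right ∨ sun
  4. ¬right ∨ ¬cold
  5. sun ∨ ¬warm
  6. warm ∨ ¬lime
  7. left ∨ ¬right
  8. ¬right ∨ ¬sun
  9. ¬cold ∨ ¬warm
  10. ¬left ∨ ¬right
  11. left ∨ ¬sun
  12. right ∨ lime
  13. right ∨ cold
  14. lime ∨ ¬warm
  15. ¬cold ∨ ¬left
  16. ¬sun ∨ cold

UNSATISFIABLE

Branch on cold: set cold = False.
(right) alone gives right = True.
(sun) alone gives sun = True.
That conflicts with the unit clause (¬sun).
Undo cold and try cold = True.
(¬lime) alone gives lime = False.
(¬right) alone gives right = False.
That conflicts with the unit clause (right).
Neither cold = True nor cold = False works.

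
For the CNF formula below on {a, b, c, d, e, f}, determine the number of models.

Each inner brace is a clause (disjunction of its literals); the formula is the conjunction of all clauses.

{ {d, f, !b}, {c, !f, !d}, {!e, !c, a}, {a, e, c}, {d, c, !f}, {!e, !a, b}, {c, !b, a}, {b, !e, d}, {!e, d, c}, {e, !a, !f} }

There are 2^6 = 64 truth assignments over (a, b, c, d, e, f).
Split on c. With c = true, the clauses containing c are satisfied and !c drops from the rest; 13 of the 2^5 = 32 assignments to the other variables satisfy what remains.
With c = false, by the same count on the reduced clause set, 5 assignments work.
Total: 13 + 5 = 18.

18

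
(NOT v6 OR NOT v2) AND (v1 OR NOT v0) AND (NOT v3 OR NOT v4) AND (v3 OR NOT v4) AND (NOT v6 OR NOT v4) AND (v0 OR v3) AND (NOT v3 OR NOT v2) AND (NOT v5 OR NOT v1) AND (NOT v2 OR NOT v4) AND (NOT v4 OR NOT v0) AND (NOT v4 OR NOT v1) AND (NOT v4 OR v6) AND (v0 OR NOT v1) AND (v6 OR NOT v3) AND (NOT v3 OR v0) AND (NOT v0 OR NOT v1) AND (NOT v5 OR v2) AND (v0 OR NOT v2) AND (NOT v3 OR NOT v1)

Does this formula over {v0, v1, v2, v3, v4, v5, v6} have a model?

Try v6 = false.
The clause (NOT v4) is unit, so v4 = false.
The clause (NOT v3) is unit, so v3 = false.
The clause (v0) is unit, so v0 = true.
The clause (v1) is unit, so v1 = true.
Now (NOT v1) is unsatisfied and unit — conflict.
That branch fails; take v6 = true instead.
The clause (NOT v2) is unit, so v2 = false.
The clause (NOT v4) is unit, so v4 = false.
The clause (NOT v5) is unit, so v5 = false.
Try v1 = true.
The clause (v0) is unit, so v0 = true.
Now (NOT v0) is unsatisfied and unit — conflict.
That branch fails; take v1 = false instead.
The clause (NOT v0) is unit, so v0 = false.
The clause (v3) is unit, so v3 = true.
Now (NOT v3) is unsatisfied and unit — conflict.
Both values of v1 lead to a conflict.
Both values of v6 lead to a conflict.
No assignment satisfies every clause.

Unsatisfiable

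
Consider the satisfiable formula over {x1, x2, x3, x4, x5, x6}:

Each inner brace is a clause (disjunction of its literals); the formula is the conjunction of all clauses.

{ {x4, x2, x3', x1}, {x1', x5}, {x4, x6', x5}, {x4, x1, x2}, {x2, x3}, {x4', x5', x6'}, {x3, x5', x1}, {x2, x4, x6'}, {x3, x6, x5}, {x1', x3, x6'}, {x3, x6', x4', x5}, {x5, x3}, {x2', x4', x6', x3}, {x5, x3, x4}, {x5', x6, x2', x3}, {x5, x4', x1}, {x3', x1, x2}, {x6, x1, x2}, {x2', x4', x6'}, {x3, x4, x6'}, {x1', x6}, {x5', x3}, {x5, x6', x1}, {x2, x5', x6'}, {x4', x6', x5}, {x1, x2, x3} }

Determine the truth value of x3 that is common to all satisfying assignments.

True

Suppose x3 = 0.
From the singleton clause (x2), x2 = 1.
From the singleton clause (x5), x5 = 1.
But (x5') is also a unit clause — contradiction.
So every satisfying assignment has x3 = True.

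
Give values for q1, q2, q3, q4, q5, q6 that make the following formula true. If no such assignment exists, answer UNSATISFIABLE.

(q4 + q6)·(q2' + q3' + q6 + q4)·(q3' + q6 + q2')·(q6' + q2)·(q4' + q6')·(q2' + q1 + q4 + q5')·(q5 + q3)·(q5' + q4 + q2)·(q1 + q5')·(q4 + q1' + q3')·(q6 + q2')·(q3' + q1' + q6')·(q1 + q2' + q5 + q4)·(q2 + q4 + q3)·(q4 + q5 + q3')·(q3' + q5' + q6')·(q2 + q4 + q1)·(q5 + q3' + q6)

Branch on q4: set q4 = 1.
From the singleton clause (q6'), q6 = 0.
From the singleton clause (q2'), q2 = 0.
Branch on q5: set q5 = 1.
From the singleton clause (q1), q1 = 1.
All clauses hold; q3 can take either value.

q1 ↦ 1, q2 ↦ 0, q3 ↦ 1, q4 ↦ 1, q5 ↦ 1, q6 ↦ 0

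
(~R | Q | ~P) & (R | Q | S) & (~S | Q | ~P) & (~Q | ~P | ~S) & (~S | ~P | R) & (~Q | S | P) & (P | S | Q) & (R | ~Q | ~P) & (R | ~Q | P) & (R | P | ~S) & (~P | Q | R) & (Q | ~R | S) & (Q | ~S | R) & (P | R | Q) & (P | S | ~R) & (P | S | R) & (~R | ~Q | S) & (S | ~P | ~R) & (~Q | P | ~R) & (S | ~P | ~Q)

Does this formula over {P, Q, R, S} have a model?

Satisfiable

Suppose R = 1.
Suppose Q = 0.
Unit clause (~P) forces P = 0.
Unit clause (S) forces S = 1.
All clauses are satisfied.
A satisfying assignment: P=0,  Q=0,  R=1,  S=1.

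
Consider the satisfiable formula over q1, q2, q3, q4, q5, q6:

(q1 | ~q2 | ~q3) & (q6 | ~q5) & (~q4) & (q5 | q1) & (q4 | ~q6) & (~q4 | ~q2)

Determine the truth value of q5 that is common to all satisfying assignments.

Suppose q5 = 1.
The clause (q6) is unit, so q6 = 1.
The clause (~q4) is unit, so q4 = 0.
But (q4) is also a unit clause — contradiction.
So every satisfying assignment has q5 = False.

False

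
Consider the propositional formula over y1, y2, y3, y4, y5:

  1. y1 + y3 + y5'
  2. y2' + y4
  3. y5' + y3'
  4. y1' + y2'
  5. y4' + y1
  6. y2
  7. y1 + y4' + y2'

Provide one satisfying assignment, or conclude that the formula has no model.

Unit clause (y2) forces y2 = 1.
Unit clause (y4) forces y4 = 1.
Unit clause (y1') forces y1 = 0.
But (y1) is also a unit clause — contradiction.

UNSATISFIABLE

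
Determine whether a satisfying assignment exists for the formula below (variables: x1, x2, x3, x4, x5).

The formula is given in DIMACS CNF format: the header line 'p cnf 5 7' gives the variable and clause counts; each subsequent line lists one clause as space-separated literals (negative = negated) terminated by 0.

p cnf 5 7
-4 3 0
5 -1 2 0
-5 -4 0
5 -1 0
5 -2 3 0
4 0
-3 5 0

Unsatisfiable

(x4) alone gives x4 = True.
(x3) alone gives x3 = True.
(¬x5) alone gives x5 = False.
Now (x5) is unsatisfied and unit — conflict.
No assignment satisfies every clause.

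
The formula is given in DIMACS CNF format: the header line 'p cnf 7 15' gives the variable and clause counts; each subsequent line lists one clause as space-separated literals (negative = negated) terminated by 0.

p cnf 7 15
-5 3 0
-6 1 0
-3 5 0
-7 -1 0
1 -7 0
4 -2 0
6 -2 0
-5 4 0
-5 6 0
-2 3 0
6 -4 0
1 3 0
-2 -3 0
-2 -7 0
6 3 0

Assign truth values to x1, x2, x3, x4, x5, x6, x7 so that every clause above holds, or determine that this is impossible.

x1=True,  x2=False,  x3=False,  x4=True,  x5=False,  x6=True,  x7=False

Suppose x5 = False.
(¬x3) alone gives x3 = False.
(¬x2) alone gives x2 = False.
(x1) alone gives x1 = True.
(¬x7) alone gives x7 = False.
(x6) alone gives x6 = True.
Every clause is now satisfied; x4 is unconstrained.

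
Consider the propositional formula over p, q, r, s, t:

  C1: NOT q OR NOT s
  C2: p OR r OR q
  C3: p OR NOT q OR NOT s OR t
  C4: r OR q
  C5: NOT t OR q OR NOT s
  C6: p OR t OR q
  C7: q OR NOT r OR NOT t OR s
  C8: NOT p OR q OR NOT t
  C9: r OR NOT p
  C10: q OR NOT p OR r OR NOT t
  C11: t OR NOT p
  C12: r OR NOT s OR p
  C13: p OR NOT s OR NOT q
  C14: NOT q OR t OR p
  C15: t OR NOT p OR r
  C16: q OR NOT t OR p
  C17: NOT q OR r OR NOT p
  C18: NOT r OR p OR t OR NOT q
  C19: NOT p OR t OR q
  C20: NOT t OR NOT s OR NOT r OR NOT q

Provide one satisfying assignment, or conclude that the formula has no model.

Suppose q = true.
The clause (NOT s) is unit, so s = false.
Suppose r = true.
Suppose t = true.
All clauses hold; p can take either value.

p=true, q=true, r=true, s=false, t=true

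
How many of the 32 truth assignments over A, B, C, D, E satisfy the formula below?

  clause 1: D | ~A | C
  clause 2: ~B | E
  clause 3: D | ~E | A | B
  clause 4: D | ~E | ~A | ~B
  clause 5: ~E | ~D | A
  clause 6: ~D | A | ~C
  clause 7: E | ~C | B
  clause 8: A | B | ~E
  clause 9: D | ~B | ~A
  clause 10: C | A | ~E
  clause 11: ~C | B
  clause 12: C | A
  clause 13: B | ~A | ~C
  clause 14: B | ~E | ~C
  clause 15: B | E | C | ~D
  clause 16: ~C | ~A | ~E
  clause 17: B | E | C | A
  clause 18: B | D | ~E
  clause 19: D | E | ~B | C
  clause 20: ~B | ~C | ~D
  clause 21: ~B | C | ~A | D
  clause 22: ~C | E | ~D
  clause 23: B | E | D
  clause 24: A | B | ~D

3

There are 2^5 = 32 truth assignments over (A, B, C, D, E).
Split on E. With E = 1, the clauses containing E are satisfied and ~E drops from the rest; 3 of the 2^4 = 16 assignments to the other variables satisfy what remains.
With E = 0, by the same count on the reduced clause set, 0 assignments work.
(One model: A=F, B=T, C=T, D=F, E=T.)
Total: 3 + 0 = 3.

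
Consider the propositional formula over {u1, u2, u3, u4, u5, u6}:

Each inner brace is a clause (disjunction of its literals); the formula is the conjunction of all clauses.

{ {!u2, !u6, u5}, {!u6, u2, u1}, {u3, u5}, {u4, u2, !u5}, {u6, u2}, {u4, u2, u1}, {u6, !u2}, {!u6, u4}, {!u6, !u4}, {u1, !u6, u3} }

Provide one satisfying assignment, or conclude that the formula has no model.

UNSATISFIABLE

Case u3 = true:
Case u6 = true:
(u4) alone gives u4 = true.
But (!u4) is also a unit clause — contradiction.
Undo u6 and try u6 = false.
(u2) alone gives u2 = true.
But (!u2) is also a unit clause — contradiction.
Neither u6 = true nor u6 = false works.
Undo u3 and try u3 = false.
(u5) alone gives u5 = true.
Case u4 = true:
(!u6) alone gives u6 = false.
(u2) alone gives u2 = true.
But (!u2) is also a unit clause — contradiction.
Undo u4 and try u4 = false.
(u2) alone gives u2 = true.
(u6) alone gives u6 = true.
But (!u6) is also a unit clause — contradiction.
Neither u4 = true nor u4 = false works.
Neither u3 = true nor u3 = false works.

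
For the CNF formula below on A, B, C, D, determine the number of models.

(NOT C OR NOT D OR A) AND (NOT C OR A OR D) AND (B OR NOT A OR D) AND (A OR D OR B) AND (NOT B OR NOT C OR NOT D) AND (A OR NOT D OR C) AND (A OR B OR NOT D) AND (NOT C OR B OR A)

There are 2^4 = 16 truth assignments over (A, B, C, D).
Check each against the 8 clauses (columns in the order A, B, C, D):
  F F F F  ✗ fails (A OR D OR B)
  F F F T  ✗ fails (A OR NOT D OR C)
  F F T F  ✗ fails (NOT C OR A OR D)
  F F T T  ✗ fails (NOT C OR NOT D OR A)
  F T F F  ✓ satisfies all
  F T F T  ✗ fails (A OR NOT D OR C)
  F T T F  ✗ fails (NOT C OR A OR D)
  F T T T  ✗ fails (NOT C OR NOT D OR A)
  T F F F  ✗ fails (B OR NOT A OR D)
  T F F T  ✓ satisfies all
  T F T F  ✗ fails (B OR NOT A OR D)
  T F T T  ✓ satisfies all
  T T F F  ✓ satisfies all
  T T F T  ✓ satisfies all
  T T T F  ✓ satisfies all
  T T T T  ✗ fails (NOT B OR NOT C OR NOT D)
6 of the 16 rows are models.

6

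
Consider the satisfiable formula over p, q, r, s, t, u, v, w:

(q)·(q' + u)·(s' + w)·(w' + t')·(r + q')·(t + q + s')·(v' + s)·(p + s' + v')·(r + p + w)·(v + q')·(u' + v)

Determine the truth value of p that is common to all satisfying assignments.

True

Suppose p = 0.
From the singleton clause (q), q = 1.
From the singleton clause (u), u = 1.
From the singleton clause (r), r = 1.
From the singleton clause (v), v = 1.
From the singleton clause (s), s = 1.
That conflicts with the unit clause (s').
So every satisfying assignment has p = True.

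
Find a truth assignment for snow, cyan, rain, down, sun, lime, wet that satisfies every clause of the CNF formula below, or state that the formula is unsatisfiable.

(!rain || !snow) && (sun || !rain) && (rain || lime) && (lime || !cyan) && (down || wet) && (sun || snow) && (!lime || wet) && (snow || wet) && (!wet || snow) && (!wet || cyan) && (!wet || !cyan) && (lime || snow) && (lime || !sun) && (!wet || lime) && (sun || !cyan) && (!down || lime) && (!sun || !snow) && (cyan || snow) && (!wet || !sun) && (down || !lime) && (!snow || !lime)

Case rain = false:
Unit clause (lime) forces lime = true.
Unit clause (wet) forces wet = true.
Unit clause (snow) forces snow = true.
Now (!snow) is unsatisfied and unit — conflict.
That branch fails; take rain = true instead.
Unit clause (!snow) forces snow = false.
Unit clause (sun) forces sun = true.
Unit clause (wet) forces wet = true.
Now (!wet) is unsatisfied and unit — conflict.
Neither rain = true nor rain = false works.

UNSATISFIABLE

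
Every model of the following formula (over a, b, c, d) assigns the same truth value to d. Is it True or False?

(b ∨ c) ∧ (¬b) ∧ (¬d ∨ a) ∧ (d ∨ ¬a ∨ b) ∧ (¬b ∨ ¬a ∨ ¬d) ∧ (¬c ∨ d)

Suppose d = False.
From the singleton clause (¬b), b = False.
From the singleton clause (c), c = True.
But (¬c) is also a unit clause — contradiction.
So every satisfying assignment has d = True.

True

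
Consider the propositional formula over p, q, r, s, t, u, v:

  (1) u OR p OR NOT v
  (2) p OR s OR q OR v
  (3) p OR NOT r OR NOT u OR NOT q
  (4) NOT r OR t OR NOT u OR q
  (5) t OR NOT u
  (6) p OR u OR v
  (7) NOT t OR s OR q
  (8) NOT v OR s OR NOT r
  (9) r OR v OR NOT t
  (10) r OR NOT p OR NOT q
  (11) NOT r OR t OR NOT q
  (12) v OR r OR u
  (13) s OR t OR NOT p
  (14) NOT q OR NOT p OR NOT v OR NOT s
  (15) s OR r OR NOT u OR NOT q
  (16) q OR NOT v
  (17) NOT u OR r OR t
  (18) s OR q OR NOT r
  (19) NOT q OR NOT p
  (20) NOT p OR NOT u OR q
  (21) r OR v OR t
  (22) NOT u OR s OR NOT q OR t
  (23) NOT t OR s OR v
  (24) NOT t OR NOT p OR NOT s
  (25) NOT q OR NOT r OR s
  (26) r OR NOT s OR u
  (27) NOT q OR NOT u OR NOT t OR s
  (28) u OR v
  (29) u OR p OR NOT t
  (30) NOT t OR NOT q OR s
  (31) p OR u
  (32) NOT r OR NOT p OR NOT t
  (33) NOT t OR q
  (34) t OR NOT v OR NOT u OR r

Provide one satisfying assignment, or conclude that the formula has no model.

p: false,  q: true,  r: false,  s: true,  t: true,  u: true,  v: true

Case t = true:
(q) alone gives q = true.
(NOT p) alone gives p = false.
(u) alone gives u = true.
(NOT r) alone gives r = false.
(v) alone gives v = true.
(s) alone gives s = true.
Every clause now holds.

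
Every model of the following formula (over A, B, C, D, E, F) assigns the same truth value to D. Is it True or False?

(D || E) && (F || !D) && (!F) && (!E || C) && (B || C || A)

False

Suppose D = true.
The clause (F) is unit, so F = true.
But (!F) is also a unit clause — contradiction.
So every satisfying assignment has D = False.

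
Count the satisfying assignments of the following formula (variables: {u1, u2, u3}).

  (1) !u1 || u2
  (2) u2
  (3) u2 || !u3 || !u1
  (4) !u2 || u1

There are 2^3 = 8 truth assignments over (u1, u2, u3).
Split on u3. With u3 = true, the clauses containing u3 are satisfied and !u3 drops from the rest; 1 of the 2^2 = 4 assignments to the other variables satisfy what remains.
With u3 = false, by the same count on the reduced clause set, 1 assignment works.
(One model: u1=T, u2=T, u3=F.)
Total: 1 + 1 = 2.

2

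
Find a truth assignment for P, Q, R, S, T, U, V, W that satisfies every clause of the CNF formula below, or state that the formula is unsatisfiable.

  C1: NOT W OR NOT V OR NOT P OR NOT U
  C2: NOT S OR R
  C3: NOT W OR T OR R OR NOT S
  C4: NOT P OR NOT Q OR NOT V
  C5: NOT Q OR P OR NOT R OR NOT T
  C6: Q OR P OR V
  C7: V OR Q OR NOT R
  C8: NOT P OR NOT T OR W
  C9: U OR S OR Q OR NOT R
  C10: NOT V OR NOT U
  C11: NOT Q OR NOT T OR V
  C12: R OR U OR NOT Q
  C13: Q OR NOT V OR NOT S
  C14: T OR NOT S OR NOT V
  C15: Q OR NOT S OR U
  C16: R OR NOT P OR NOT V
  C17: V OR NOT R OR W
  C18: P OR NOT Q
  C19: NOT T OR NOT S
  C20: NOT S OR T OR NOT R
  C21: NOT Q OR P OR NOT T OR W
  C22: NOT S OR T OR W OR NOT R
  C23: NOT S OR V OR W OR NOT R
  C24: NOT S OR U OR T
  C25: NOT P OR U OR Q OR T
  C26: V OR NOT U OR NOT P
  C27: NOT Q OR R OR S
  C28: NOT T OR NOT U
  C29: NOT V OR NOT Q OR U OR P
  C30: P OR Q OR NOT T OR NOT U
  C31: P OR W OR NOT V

P: true; Q: true; R: true; S: false; T: false; U: false; V: false; W: true

Suppose S = false.
Suppose V = false.
Suppose Q = true.
(NOT T) alone gives T = false.
(P) alone gives P = true.
(NOT U) alone gives U = false.
(R) alone gives R = true.
(W) alone gives W = true.
Every clause now holds.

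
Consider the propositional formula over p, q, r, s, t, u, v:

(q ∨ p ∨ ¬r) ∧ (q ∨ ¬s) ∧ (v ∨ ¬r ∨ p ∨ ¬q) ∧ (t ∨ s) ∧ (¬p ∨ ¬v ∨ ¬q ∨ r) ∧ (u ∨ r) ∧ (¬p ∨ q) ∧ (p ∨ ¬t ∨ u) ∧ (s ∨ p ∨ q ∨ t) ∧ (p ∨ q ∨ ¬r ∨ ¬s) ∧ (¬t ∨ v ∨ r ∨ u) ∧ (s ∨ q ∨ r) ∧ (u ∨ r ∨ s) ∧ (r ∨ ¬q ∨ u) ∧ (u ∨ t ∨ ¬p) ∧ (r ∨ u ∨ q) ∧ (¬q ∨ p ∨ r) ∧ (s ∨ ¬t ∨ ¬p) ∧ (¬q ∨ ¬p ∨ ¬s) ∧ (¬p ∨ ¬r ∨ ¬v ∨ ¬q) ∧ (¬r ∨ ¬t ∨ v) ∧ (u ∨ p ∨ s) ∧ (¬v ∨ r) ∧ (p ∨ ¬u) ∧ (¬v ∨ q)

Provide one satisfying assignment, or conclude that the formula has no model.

Case q = True:
Case t = False:
From the singleton clause (s), s = True.
From the singleton clause (¬p), p = False.
From the singleton clause (r), r = True.
From the singleton clause (v), v = True.
From the singleton clause (¬u), u = False.
All clauses are satisfied.

p ↦ False; q ↦ True; r ↦ True; s ↦ True; t ↦ False; u ↦ False; v ↦ True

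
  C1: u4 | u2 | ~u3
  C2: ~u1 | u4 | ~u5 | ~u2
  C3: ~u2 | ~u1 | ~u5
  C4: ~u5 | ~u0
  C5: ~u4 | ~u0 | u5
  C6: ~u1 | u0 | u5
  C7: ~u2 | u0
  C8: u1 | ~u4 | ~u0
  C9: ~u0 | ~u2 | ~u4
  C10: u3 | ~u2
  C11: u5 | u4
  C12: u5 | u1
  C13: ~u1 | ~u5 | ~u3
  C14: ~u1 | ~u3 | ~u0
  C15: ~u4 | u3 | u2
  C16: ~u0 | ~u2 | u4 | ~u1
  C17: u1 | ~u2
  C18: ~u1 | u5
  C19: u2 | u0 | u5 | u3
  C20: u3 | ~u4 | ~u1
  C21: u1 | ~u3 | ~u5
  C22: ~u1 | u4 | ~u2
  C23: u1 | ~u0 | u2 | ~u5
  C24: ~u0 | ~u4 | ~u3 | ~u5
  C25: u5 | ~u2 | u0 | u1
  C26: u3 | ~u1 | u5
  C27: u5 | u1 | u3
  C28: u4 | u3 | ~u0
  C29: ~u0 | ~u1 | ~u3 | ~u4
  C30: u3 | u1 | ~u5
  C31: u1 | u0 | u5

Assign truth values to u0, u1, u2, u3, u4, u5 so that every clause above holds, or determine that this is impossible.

Branch on u5: set u5 = 1.
From the singleton clause (~u0), u0 = 0.
From the singleton clause (~u2), u2 = 0.
Branch on u4: set u4 = 0.
From the singleton clause (~u3), u3 = 0.
From the singleton clause (u1), u1 = 1.
Every clause now holds.

u0 ↦ 0,  u1 ↦ 1,  u2 ↦ 0,  u3 ↦ 0,  u4 ↦ 0,  u5 ↦ 1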